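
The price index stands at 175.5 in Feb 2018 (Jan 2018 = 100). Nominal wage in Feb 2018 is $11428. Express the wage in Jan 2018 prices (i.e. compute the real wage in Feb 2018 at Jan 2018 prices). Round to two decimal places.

Real = Nominal ÷ (Index/100) = 11428 ÷ (175.5/100)
     = 11428 ÷ 1.755 = 6511.6809

6511.68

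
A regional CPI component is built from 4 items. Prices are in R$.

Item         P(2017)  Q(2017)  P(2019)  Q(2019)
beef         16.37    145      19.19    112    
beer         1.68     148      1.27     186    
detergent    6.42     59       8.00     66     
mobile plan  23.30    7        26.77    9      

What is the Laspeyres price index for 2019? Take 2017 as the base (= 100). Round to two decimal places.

Laspeyres price index uses base-period quantities as weights.
ΣP(2019)·Q(2017) = 19.19×145 + 1.27×148 + 8.00×59 + 26.77×7 = 2782.55 + 187.96 + 472 + 187.39 = 3629.9
ΣP(2017)·Q(2017) = 16.37×145 + 1.68×148 + 6.42×59 + 23.30×7 = 2373.65 + 248.64 + 378.78 + 163.1 = 3164.17
Index = 3629.9 / 3164.17 × 100 = 114.7189

114.72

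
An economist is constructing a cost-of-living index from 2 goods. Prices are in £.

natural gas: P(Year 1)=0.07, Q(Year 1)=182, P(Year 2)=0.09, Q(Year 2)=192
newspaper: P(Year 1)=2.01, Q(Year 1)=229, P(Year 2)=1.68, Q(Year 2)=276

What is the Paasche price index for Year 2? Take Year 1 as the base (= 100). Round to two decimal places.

84.65

Paasche price index uses current-period quantities as weights.
ΣP(Year 2)·Q(Year 2) = 0.09×192 + 1.68×276 = 17.28 + 463.68 = 480.96
ΣP(Year 1)·Q(Year 2) = 0.07×192 + 2.01×276 = 13.44 + 554.76 = 568.2
Index = 480.96 / 568.2 × 100 = 84.6463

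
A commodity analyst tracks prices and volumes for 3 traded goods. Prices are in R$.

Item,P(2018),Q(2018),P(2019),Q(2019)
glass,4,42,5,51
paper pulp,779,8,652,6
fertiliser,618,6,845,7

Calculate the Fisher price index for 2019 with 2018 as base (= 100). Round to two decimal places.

Laspeyres component (base-period weights):
ΣP(2019)Q(2018) = 5×42 + 652×8 + 845×6 = 210 + 5216 + 5070 = 10496
ΣP(2018)Q(2018) = 4×42 + 779×8 + 618×6 = 168 + 6232 + 3708 = 10108
L = 10496 / 10108 × 100 = 103.8385
Paasche component (current-period weights):
ΣP(2019)Q(2019) = 5×51 + 652×6 + 845×7 = 255 + 3912 + 5915 = 10082
ΣP(2018)Q(2019) = 4×51 + 779×6 + 618×7 = 204 + 4674 + 4326 = 9204
P = 10082 / 9204 × 100 = 109.5393
Fisher = √(L × P) = √(103.8385 × 109.5393) = 106.6509

106.65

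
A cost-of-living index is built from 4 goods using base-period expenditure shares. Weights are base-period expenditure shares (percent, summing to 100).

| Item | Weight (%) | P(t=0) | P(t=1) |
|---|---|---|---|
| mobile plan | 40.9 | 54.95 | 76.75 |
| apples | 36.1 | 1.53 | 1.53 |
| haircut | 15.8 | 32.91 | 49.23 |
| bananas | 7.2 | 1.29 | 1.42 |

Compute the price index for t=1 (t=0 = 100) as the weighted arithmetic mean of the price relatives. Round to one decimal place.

mobile plan: 40.9 × (76.75/54.95) = 40.9 × 1.396724 = 57.1260
apples: 36.1 × (1.53/1.53) = 36.1 × 1.000000 = 36.1000
haircut: 15.8 × (49.23/32.91) = 15.8 × 1.495898 = 23.6352
bananas: 7.2 × (1.42/1.29) = 7.2 × 1.100775 = 7.9256
Index = Σ wᵢ·(p₁ᵢ/p₀ᵢ) = 57.1260 + 36.1000 + 23.6352 + 7.9256 = 124.7868

124.8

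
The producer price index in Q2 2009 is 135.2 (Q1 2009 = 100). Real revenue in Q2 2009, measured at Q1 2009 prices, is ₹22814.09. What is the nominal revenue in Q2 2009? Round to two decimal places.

30844.65

Nominal = Real × (Index/100) = 22814.09 × (135.2/100)
        = 22814.09 × 1.352 = 30844.6497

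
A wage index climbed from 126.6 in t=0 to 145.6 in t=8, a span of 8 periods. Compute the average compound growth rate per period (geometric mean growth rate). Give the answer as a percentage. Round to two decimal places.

1.76%

Growth factor = (145.6/126.6)^(1/8) = (1.150079)^(1/8) = 1.017632
Growth rate = 1.017632 − 1 = 0.017632 = 1.7632%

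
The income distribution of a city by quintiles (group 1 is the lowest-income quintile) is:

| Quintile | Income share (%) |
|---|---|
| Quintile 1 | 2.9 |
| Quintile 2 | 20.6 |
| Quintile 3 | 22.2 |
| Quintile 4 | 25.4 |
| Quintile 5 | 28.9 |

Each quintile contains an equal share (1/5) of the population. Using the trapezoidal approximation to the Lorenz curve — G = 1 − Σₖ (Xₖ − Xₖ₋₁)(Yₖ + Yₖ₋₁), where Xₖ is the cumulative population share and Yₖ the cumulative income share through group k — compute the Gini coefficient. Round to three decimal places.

Cumulative income shares Yₖ: 0.0290, 0.2350, 0.4570, 0.7110, 1.0000
Σ (Xₖ−Xₖ₋₁)(Yₖ+Yₖ₋₁) = (1/5)(0.0290+0.0000) + (1/5)(0.2350+0.0290) + (1/5)(0.4570+0.2350) + (1/5)(0.7110+0.4570) + (1/5)(1.0000+0.7110)
  = 0.0058 + 0.0528 + 0.1384 + 0.2336 + 0.3422 = 0.7728
G = 1 − 0.7728 = 0.2272

0.227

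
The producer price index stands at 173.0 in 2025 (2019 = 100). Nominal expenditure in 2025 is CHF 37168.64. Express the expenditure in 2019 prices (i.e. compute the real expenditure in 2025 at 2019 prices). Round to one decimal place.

Real = Nominal ÷ (Index/100) = 37168.64 ÷ (173.0/100)
     = 37168.64 ÷ 1.730 = 21484.7630

21484.8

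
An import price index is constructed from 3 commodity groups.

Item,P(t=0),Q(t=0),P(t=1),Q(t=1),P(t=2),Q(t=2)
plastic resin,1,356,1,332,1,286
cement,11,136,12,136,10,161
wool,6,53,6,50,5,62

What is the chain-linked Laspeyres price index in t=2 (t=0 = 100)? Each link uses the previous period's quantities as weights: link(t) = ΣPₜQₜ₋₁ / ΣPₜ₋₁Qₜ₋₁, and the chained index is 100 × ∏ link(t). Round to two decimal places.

Link t=0→t=1:
ΣP(t=1)Q(t=0) = 1×356 + 12×136 + 6×53 = 356 + 1632 + 318 = 2306
ΣP(t=0)Q(t=0) = 1×356 + 11×136 + 6×53 = 356 + 1496 + 318 = 2170
link = 2306/2170 = 1.062673
Link t=1→t=2:
ΣP(t=2)Q(t=1) = 1×332 + 10×136 + 5×50 = 332 + 1360 + 250 = 1942
ΣP(t=1)Q(t=1) = 1×332 + 12×136 + 6×50 = 332 + 1632 + 300 = 2264
link = 1942/2264 = 0.857774
Chained index = 100 × 1.062673 × 0.857774 = 91.1533

91.15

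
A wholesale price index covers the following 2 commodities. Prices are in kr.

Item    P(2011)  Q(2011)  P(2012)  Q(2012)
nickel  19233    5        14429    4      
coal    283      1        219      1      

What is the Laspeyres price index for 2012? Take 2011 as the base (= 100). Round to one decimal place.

Laspeyres price index uses base-period quantities as weights.
ΣP(2012)·Q(2011) = 14429×5 + 219×1 = 72145 + 219 = 72364
ΣP(2011)·Q(2011) = 19233×5 + 283×1 = 96165 + 283 = 96448
Index = 72364 / 96448 × 100 = 75.0290

75.0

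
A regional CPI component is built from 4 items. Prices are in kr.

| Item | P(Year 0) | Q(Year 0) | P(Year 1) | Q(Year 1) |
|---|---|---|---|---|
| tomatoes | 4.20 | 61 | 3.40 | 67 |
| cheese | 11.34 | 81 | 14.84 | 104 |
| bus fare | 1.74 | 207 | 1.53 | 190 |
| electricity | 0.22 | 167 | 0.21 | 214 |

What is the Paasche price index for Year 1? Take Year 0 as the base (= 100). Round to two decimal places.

Paasche price index uses current-period quantities as weights.
ΣP(Year 1)·Q(Year 1) = 3.40×67 + 14.84×104 + 1.53×190 + 0.21×214 = 227.8 + 1543.36 + 290.7 + 44.94 = 2106.8
ΣP(Year 0)·Q(Year 1) = 4.20×67 + 11.34×104 + 1.74×190 + 0.22×214 = 281.4 + 1179.36 + 330.6 + 47.08 = 1838.44
Index = 2106.8 / 1838.44 × 100 = 114.5972

114.60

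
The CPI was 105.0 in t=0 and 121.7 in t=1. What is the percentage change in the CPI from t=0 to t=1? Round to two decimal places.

15.90%

Change = (121.7 − 105.0) / 105.0 × 100
       = 16.7 / 105.0 × 100 = 15.9048%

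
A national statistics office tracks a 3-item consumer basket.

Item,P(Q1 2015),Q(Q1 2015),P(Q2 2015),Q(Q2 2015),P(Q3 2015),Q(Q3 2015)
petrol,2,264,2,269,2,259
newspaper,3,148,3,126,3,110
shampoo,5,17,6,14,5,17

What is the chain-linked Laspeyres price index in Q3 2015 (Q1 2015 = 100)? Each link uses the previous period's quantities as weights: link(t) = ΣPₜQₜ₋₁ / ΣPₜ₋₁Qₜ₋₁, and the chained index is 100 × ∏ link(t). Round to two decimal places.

100.19

Link Q1 2015→Q2 2015:
ΣP(Q2 2015)Q(Q1 2015) = 2×264 + 3×148 + 6×17 = 528 + 444 + 102 = 1074
ΣP(Q1 2015)Q(Q1 2015) = 2×264 + 3×148 + 5×17 = 528 + 444 + 85 = 1057
link = 1074/1057 = 1.016083
Link Q2 2015→Q3 2015:
ΣP(Q3 2015)Q(Q2 2015) = 2×269 + 3×126 + 5×14 = 538 + 378 + 70 = 986
ΣP(Q2 2015)Q(Q2 2015) = 2×269 + 3×126 + 6×14 = 538 + 378 + 84 = 1000
link = 986/1000 = 0.986000
Chained index = 100 × 1.016083 × 0.986000 = 100.1858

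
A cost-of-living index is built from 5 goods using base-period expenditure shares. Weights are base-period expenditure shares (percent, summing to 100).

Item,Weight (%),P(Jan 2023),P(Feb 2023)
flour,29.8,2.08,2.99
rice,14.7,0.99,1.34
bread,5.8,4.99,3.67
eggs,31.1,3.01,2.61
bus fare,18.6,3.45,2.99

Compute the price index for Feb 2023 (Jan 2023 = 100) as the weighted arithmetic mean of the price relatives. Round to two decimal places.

flour: 29.8 × (2.99/2.08) = 29.8 × 1.437500 = 42.8375
rice: 14.7 × (1.34/0.99) = 14.7 × 1.353535 = 19.8970
bread: 5.8 × (3.67/4.99) = 5.8 × 0.735471 = 4.2657
eggs: 31.1 × (2.61/3.01) = 31.1 × 0.867110 = 26.9671
bus fare: 18.6 × (2.99/3.45) = 18.6 × 0.866667 = 16.1200
Index = Σ wᵢ·(p₁ᵢ/p₀ᵢ) = 42.8375 + 19.8970 + 4.2657 + 26.9671 + 16.1200 = 110.0873

110.09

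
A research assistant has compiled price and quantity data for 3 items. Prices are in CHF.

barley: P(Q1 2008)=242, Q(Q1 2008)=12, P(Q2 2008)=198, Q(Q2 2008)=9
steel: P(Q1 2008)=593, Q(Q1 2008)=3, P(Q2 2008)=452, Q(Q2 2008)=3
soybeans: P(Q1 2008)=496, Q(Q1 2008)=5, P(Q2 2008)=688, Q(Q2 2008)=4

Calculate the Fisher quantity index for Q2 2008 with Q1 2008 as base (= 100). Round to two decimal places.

Laspeyres component (base-period weights):
ΣP(Q1 2008)Q(Q2 2008) = 242×9 + 593×3 + 496×4 = 2178 + 1779 + 1984 = 5941
ΣP(Q1 2008)Q(Q1 2008) = 242×12 + 593×3 + 496×5 = 2904 + 1779 + 2480 = 7163
L = 5941 / 7163 × 100 = 82.9401
Paasche component (current-period weights):
ΣP(Q2 2008)Q(Q2 2008) = 198×9 + 452×3 + 688×4 = 1782 + 1356 + 2752 = 5890
ΣP(Q2 2008)Q(Q1 2008) = 198×12 + 452×3 + 688×5 = 2376 + 1356 + 3440 = 7172
P = 5890 / 7172 × 100 = 82.1249
Fisher = √(L × P) = √(82.9401 × 82.1249) = 82.5315

82.53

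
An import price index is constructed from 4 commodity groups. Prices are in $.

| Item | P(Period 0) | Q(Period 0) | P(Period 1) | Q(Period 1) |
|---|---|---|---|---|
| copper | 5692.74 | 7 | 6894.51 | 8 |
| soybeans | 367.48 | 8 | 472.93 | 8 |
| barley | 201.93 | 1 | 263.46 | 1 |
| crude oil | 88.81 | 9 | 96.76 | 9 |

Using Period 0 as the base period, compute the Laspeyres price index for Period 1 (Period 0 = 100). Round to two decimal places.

Laspeyres price index uses base-period quantities as weights.
ΣP(Period 1)·Q(Period 0) = 6894.51×7 + 472.93×8 + 263.46×1 + 96.76×9 = 48261.57 + 3783.44 + 263.46 + 870.84 = 53179.31
ΣP(Period 0)·Q(Period 0) = 5692.74×7 + 367.48×8 + 201.93×1 + 88.81×9 = 39849.18 + 2939.84 + 201.93 + 799.29 = 43790.24
Index = 53179.31 / 43790.24 × 100 = 121.4410

121.44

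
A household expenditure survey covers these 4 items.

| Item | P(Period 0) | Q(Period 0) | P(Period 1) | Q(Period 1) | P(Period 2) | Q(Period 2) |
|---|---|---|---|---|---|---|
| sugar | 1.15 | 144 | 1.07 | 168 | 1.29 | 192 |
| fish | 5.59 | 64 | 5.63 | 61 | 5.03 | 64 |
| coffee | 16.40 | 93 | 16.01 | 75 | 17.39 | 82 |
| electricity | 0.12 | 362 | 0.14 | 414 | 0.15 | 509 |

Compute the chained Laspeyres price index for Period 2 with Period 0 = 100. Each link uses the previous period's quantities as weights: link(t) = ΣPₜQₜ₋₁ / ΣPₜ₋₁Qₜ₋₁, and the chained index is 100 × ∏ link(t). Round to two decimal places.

104.13

Link Period 0→Period 1:
ΣP(Period 1)Q(Period 0) = 1.07×144 + 5.63×64 + 16.01×93 + 0.14×362 = 154.08 + 360.32 + 1488.93 + 50.68 = 2054.01
ΣP(Period 0)Q(Period 0) = 1.15×144 + 5.59×64 + 16.40×93 + 0.12×362 = 165.6 + 357.76 + 1525.2 + 43.44 = 2092
link = 2054.01/2092 = 0.981840
Link Period 1→Period 2:
ΣP(Period 2)Q(Period 1) = 1.29×168 + 5.03×61 + 17.39×75 + 0.15×414 = 216.72 + 306.83 + 1304.25 + 62.1 = 1889.9
ΣP(Period 1)Q(Period 1) = 1.07×168 + 5.63×61 + 16.01×75 + 0.14×414 = 179.76 + 343.43 + 1200.75 + 57.96 = 1781.9
link = 1889.9/1781.9 = 1.060609
Chained index = 100 × 0.981840 × 1.060609 = 104.1349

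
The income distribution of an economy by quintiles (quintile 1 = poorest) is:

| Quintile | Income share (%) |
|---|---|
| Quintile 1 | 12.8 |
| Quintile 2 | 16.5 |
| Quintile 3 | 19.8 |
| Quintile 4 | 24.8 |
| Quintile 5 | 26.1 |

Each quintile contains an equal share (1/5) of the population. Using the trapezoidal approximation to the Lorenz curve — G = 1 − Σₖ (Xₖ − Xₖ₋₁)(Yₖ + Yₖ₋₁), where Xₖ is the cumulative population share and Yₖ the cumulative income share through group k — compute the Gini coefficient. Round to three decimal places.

Cumulative income shares Yₖ: 0.1280, 0.2930, 0.4910, 0.7390, 1.0000
Σ (Xₖ−Xₖ₋₁)(Yₖ+Yₖ₋₁) = (1/5)(0.1280+0.0000) + (1/5)(0.2930+0.1280) + (1/5)(0.4910+0.2930) + (1/5)(0.7390+0.4910) + (1/5)(1.0000+0.7390)
  = 0.0256 + 0.0842 + 0.1568 + 0.2460 + 0.3478 = 0.8604
G = 1 − 0.8604 = 0.1396

0.140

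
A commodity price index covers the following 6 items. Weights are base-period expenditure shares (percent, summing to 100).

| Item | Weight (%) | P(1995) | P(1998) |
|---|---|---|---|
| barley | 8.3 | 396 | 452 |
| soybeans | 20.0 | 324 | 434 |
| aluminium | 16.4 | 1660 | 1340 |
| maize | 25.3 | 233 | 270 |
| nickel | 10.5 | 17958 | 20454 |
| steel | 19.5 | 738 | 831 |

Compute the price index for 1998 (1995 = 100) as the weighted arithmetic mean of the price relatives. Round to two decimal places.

barley: 8.3 × (452/396) = 8.3 × 1.141414 = 9.4737
soybeans: 20.0 × (434/324) = 20.0 × 1.339506 = 26.7901
aluminium: 16.4 × (1340/1660) = 16.4 × 0.807229 = 13.2386
maize: 25.3 × (270/233) = 25.3 × 1.158798 = 29.3176
nickel: 10.5 × (20454/17958) = 10.5 × 1.138991 = 11.9594
steel: 19.5 × (831/738) = 19.5 × 1.126016 = 21.9573
Index = Σ wᵢ·(p₁ᵢ/p₀ᵢ) = 9.4737 + 26.7901 + 13.2386 + 29.3176 + 11.9594 + 21.9573 = 112.7367

112.74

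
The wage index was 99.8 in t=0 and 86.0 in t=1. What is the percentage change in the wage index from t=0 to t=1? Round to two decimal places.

Change = (86.0 − 99.8) / 99.8 × 100
       = -13.8 / 99.8 × 100 = -13.8277%

-13.83%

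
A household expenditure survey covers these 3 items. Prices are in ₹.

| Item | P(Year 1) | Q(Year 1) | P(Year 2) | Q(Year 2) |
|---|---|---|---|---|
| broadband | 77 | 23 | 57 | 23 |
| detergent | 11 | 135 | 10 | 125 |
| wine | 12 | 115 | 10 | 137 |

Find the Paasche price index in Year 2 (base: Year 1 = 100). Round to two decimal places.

Paasche price index uses current-period quantities as weights.
ΣP(Year 2)·Q(Year 2) = 57×23 + 10×125 + 10×137 = 1311 + 1250 + 1370 = 3931
ΣP(Year 1)·Q(Year 2) = 77×23 + 11×125 + 12×137 = 1771 + 1375 + 1644 = 4790
Index = 3931 / 4790 × 100 = 82.0668

82.07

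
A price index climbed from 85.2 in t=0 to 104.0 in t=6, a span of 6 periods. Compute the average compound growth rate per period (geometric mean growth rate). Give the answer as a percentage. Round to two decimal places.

3.38%

Growth factor = (104.0/85.2)^(1/6) = (1.220657)^(1/6) = 1.033790
Growth rate = 1.033790 − 1 = 0.033790 = 3.3790%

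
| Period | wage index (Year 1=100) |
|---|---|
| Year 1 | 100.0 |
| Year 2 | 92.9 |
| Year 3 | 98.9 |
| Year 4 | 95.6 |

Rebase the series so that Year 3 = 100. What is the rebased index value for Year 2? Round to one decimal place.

Rebased(Year 2) = 92.9 / 98.9 × 100 = 93.9333

93.9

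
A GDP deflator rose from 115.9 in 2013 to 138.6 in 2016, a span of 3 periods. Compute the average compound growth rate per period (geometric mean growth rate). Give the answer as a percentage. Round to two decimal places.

6.14%

Growth factor = (138.6/115.9)^(1/3) = (1.195858)^(1/3) = 1.061435
Growth rate = 1.061435 − 1 = 0.061435 = 6.1435%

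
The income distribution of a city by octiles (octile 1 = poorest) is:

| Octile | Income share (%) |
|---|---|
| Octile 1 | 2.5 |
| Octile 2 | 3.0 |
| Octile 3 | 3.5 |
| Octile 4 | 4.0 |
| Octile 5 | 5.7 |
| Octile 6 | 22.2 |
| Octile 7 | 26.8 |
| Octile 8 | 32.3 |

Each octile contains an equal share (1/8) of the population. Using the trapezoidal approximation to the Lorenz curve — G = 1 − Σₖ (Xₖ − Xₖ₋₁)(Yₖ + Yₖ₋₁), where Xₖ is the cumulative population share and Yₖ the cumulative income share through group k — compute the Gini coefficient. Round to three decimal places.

Cumulative income shares Yₖ: 0.0250, 0.0550, 0.0900, 0.1300, 0.1870, 0.4090, 0.6770, 1.0000
Σ (Xₖ−Xₖ₋₁)(Yₖ+Yₖ₋₁) = (1/8)(0.0250+0.0000) + (1/8)(0.0550+0.0250) + (1/8)(0.0900+0.0550) + (1/8)(0.1300+0.0900) + (1/8)(0.1870+0.1300) + (1/8)(0.4090+0.1870) + (1/8)(0.6770+0.4090) + (1/8)(1.0000+0.6770)
  = 0.0031 + 0.0100 + 0.0181 + 0.0275 + 0.0396 + 0.0745 + 0.1358 + 0.2096 = 0.5182
G = 1 − 0.5182 = 0.4818

0.482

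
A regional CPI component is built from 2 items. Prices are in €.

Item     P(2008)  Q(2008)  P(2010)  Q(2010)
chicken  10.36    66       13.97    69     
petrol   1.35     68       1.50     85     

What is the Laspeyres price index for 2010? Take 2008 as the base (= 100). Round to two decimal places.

132.04

Laspeyres price index uses base-period quantities as weights.
ΣP(2010)·Q(2008) = 13.97×66 + 1.50×68 = 922.02 + 102 = 1024.02
ΣP(2008)·Q(2008) = 10.36×66 + 1.35×68 = 683.76 + 91.8 = 775.56
Index = 1024.02 / 775.56 × 100 = 132.0362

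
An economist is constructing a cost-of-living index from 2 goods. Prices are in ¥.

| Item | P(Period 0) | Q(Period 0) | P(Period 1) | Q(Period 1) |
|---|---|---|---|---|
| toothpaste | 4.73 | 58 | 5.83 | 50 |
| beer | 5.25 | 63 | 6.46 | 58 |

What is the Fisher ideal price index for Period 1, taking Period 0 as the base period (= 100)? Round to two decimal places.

123.14

Laspeyres component (base-period weights):
ΣP(Period 1)Q(Period 0) = 5.83×58 + 6.46×63 = 338.14 + 406.98 = 745.12
ΣP(Period 0)Q(Period 0) = 4.73×58 + 5.25×63 = 274.34 + 330.75 = 605.09
L = 745.12 / 605.09 × 100 = 123.1420
Paasche component (current-period weights):
ΣP(Period 1)Q(Period 1) = 5.83×50 + 6.46×58 = 291.5 + 374.68 = 666.18
ΣP(Period 0)Q(Period 1) = 4.73×50 + 5.25×58 = 236.5 + 304.5 = 541
P = 666.18 / 541 × 100 = 123.1386
Fisher = √(L × P) = √(123.1420 × 123.1386) = 123.1403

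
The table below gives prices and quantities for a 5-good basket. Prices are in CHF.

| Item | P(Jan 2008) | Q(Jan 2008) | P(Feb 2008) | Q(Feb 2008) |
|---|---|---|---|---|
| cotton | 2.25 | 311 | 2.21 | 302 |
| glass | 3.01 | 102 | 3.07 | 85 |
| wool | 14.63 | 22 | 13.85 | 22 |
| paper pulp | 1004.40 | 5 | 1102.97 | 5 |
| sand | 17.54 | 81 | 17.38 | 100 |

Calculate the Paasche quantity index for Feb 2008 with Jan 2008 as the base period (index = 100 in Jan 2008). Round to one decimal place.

Paasche quantity index uses current-period prices as weights.
ΣP(Feb 2008)·Q(Feb 2008) = 2.21×302 + 3.07×85 + 13.85×22 + 1102.97×5 + 17.38×100 = 667.42 + 260.95 + 304.7 + 5514.85 + 1738 = 8485.92
ΣP(Feb 2008)·Q(Jan 2008) = 2.21×311 + 3.07×102 + 13.85×22 + 1102.97×5 + 17.38×81 = 687.31 + 313.14 + 304.7 + 5514.85 + 1407.78 = 8227.78
Index = 8485.92 / 8227.78 × 100 = 103.1374

103.1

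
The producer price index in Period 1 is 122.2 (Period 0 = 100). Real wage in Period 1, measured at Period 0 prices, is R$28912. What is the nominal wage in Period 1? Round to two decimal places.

35330.46

Nominal = Real × (Index/100) = 28912 × (122.2/100)
        = 28912 × 1.222 = 35330.4640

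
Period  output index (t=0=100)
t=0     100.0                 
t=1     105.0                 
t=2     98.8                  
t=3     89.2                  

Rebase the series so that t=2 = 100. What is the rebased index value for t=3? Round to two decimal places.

90.28

Rebased(t=3) = 89.2 / 98.8 × 100 = 90.2834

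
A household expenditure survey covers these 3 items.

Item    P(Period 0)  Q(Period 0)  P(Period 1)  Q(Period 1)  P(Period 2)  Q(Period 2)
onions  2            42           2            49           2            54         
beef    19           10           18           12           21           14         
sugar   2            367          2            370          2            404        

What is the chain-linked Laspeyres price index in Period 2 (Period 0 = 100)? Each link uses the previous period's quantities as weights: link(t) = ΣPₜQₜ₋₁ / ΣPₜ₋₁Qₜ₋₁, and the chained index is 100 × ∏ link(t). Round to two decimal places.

102.39

Link Period 0→Period 1:
ΣP(Period 1)Q(Period 0) = 2×42 + 18×10 + 2×367 = 84 + 180 + 734 = 998
ΣP(Period 0)Q(Period 0) = 2×42 + 19×10 + 2×367 = 84 + 190 + 734 = 1008
link = 998/1008 = 0.990079
Link Period 1→Period 2:
ΣP(Period 2)Q(Period 1) = 2×49 + 21×12 + 2×370 = 98 + 252 + 740 = 1090
ΣP(Period 1)Q(Period 1) = 2×49 + 18×12 + 2×370 = 98 + 216 + 740 = 1054
link = 1090/1054 = 1.034156
Chained index = 100 × 0.990079 × 1.034156 = 102.3896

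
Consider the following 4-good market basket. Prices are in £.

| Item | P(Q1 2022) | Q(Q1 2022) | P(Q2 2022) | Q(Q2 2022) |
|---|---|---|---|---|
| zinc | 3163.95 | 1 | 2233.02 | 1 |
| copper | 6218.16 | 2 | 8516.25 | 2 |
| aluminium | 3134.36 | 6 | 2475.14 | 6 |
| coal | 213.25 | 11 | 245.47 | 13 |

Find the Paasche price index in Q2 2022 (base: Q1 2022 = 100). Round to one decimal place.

100.3

Paasche price index uses current-period quantities as weights.
ΣP(Q2 2022)·Q(Q2 2022) = 2233.02×1 + 8516.25×2 + 2475.14×6 + 245.47×13 = 2233.02 + 17032.5 + 14850.84 + 3191.11 = 37307.47
ΣP(Q1 2022)·Q(Q2 2022) = 3163.95×1 + 6218.16×2 + 3134.36×6 + 213.25×13 = 3163.95 + 12436.32 + 18806.16 + 2772.25 = 37178.68
Index = 37307.47 / 37178.68 × 100 = 100.3464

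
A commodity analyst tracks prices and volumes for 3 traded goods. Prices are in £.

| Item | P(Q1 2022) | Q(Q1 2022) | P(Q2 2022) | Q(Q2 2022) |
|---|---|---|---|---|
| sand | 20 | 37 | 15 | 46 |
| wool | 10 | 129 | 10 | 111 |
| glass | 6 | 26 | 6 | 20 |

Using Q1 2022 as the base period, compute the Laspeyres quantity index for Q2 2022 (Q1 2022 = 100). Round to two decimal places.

Laspeyres quantity index uses base-period prices as weights.
ΣP(Q1 2022)·Q(Q2 2022) = 20×46 + 10×111 + 6×20 = 920 + 1110 + 120 = 2150
ΣP(Q1 2022)·Q(Q1 2022) = 20×37 + 10×129 + 6×26 = 740 + 1290 + 156 = 2186
Index = 2150 / 2186 × 100 = 98.3532

98.35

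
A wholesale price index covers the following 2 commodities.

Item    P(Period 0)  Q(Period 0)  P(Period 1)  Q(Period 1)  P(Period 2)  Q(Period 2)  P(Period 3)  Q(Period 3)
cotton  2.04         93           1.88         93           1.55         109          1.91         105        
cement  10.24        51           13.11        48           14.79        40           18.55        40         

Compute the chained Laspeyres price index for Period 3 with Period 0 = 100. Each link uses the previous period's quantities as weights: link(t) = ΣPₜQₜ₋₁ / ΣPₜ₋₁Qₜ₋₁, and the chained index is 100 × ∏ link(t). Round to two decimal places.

Link Period 0→Period 1:
ΣP(Period 1)Q(Period 0) = 1.88×93 + 13.11×51 = 174.84 + 668.61 = 843.45
ΣP(Period 0)Q(Period 0) = 2.04×93 + 10.24×51 = 189.72 + 522.24 = 711.96
link = 843.45/711.96 = 1.184687
Link Period 1→Period 2:
ΣP(Period 2)Q(Period 1) = 1.55×93 + 14.79×48 = 144.15 + 709.92 = 854.07
ΣP(Period 1)Q(Period 1) = 1.88×93 + 13.11×48 = 174.84 + 629.28 = 804.12
link = 854.07/804.12 = 1.062118
Link Period 2→Period 3:
ΣP(Period 3)Q(Period 2) = 1.91×109 + 18.55×40 = 208.19 + 742 = 950.19
ΣP(Period 2)Q(Period 2) = 1.55×109 + 14.79×40 = 168.95 + 591.6 = 760.55
link = 950.19/760.55 = 1.249346
Chained index = 100 × 1.184687 × 1.062118 × 1.249346 = 157.2024

157.20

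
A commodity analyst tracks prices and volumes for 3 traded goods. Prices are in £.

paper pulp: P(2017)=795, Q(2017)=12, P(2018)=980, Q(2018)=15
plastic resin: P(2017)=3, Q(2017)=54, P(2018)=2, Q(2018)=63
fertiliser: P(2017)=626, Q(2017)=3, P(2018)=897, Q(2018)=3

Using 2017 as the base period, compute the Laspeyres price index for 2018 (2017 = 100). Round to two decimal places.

Laspeyres price index uses base-period quantities as weights.
ΣP(2018)·Q(2017) = 980×12 + 2×54 + 897×3 = 11760 + 108 + 2691 = 14559
ΣP(2017)·Q(2017) = 795×12 + 3×54 + 626×3 = 9540 + 162 + 1878 = 11580
Index = 14559 / 11580 × 100 = 125.7254

125.73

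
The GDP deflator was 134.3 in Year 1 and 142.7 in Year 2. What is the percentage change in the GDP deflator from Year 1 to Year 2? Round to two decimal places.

Change = (142.7 − 134.3) / 134.3 × 100
       = 8.4 / 134.3 × 100 = 6.2547%

6.25%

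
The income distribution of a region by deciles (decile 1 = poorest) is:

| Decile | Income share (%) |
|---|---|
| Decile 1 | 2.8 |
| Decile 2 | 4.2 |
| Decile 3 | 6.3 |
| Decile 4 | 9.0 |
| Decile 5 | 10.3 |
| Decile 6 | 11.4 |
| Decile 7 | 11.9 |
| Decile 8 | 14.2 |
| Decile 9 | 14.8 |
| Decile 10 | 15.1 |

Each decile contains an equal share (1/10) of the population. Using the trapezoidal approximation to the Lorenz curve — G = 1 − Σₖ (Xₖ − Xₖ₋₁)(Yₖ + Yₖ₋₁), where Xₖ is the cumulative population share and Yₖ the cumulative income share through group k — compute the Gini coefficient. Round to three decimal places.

0.234

Cumulative income shares Yₖ: 0.0280, 0.0700, 0.1330, 0.2230, 0.3260, 0.4400, 0.5590, 0.7010, 0.8490, 1.0000
Σ (Xₖ−Xₖ₋₁)(Yₖ+Yₖ₋₁) = (1/10)(0.0280+0.0000) + (1/10)(0.0700+0.0280) + (1/10)(0.1330+0.0700) + (1/10)(0.2230+0.1330) + (1/10)(0.3260+0.2230) + (1/10)(0.4400+0.3260) + (1/10)(0.5590+0.4400) + (1/10)(0.7010+0.5590) + (1/10)(0.8490+0.7010) + (1/10)(1.0000+0.8490)
  = 0.0028 + 0.0098 + 0.0203 + 0.0356 + 0.0549 + 0.0766 + 0.0999 + 0.1260 + 0.1550 + 0.1849 = 0.7658
G = 1 − 0.7658 = 0.2342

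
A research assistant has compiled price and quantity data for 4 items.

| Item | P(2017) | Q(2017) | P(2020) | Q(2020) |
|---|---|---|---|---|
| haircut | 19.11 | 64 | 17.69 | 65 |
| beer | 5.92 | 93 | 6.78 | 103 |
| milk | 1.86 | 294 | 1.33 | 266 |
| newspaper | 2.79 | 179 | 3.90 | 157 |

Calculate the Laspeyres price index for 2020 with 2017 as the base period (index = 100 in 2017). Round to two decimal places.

Laspeyres price index uses base-period quantities as weights.
ΣP(2020)·Q(2017) = 17.69×64 + 6.78×93 + 1.33×294 + 3.90×179 = 1132.16 + 630.54 + 391.02 + 698.1 = 2851.82
ΣP(2017)·Q(2017) = 19.11×64 + 5.92×93 + 1.86×294 + 2.79×179 = 1223.04 + 550.56 + 546.84 + 499.41 = 2819.85
Index = 2851.82 / 2819.85 × 100 = 101.1337

101.13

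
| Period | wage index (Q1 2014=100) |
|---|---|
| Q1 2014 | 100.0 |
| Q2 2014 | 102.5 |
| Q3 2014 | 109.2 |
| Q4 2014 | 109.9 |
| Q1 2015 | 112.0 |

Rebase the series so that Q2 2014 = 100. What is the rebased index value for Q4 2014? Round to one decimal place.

Rebased(Q4 2014) = 109.9 / 102.5 × 100 = 107.2195

107.2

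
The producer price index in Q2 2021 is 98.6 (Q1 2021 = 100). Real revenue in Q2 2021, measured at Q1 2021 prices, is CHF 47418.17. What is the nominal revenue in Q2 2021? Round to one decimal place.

46754.3

Nominal = Real × (Index/100) = 47418.17 × (98.6/100)
        = 47418.17 × 0.986 = 46754.3156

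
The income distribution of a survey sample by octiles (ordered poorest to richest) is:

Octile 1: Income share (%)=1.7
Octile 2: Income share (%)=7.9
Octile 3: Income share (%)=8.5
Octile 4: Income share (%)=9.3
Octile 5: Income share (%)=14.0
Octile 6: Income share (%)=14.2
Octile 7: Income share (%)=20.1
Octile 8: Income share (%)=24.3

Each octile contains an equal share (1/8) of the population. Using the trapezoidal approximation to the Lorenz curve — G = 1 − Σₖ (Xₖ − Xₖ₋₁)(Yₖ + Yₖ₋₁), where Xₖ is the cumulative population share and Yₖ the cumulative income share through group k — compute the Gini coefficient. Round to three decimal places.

0.301

Cumulative income shares Yₖ: 0.0170, 0.0960, 0.1810, 0.2740, 0.4140, 0.5560, 0.7570, 1.0000
Σ (Xₖ−Xₖ₋₁)(Yₖ+Yₖ₋₁) = (1/8)(0.0170+0.0000) + (1/8)(0.0960+0.0170) + (1/8)(0.1810+0.0960) + (1/8)(0.2740+0.1810) + (1/8)(0.4140+0.2740) + (1/8)(0.5560+0.4140) + (1/8)(0.7570+0.5560) + (1/8)(1.0000+0.7570)
  = 0.0021 + 0.0141 + 0.0346 + 0.0569 + 0.0860 + 0.1213 + 0.1641 + 0.2196 = 0.6988
G = 1 − 0.6988 = 0.3012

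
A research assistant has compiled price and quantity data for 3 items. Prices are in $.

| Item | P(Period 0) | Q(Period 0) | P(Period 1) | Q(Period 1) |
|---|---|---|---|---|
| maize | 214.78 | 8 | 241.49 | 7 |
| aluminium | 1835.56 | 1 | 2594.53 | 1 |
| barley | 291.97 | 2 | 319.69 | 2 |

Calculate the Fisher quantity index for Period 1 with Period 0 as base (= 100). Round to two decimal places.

95.07

Laspeyres component (base-period weights):
ΣP(Period 0)Q(Period 1) = 214.78×7 + 1835.56×1 + 291.97×2 = 1503.46 + 1835.56 + 583.94 = 3922.96
ΣP(Period 0)Q(Period 0) = 214.78×8 + 1835.56×1 + 291.97×2 = 1718.24 + 1835.56 + 583.94 = 4137.74
L = 3922.96 / 4137.74 × 100 = 94.8092
Paasche component (current-period weights):
ΣP(Period 1)Q(Period 1) = 241.49×7 + 2594.53×1 + 319.69×2 = 1690.43 + 2594.53 + 639.38 = 4924.34
ΣP(Period 1)Q(Period 0) = 241.49×8 + 2594.53×1 + 319.69×2 = 1931.92 + 2594.53 + 639.38 = 5165.83
P = 4924.34 / 5165.83 × 100 = 95.3252
Fisher = √(L × P) = √(94.8092 × 95.3252) = 95.0669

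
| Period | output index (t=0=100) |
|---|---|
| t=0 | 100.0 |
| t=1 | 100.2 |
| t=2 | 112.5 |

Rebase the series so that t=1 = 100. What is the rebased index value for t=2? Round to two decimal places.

112.28

Rebased(t=2) = 112.5 / 100.2 × 100 = 112.2754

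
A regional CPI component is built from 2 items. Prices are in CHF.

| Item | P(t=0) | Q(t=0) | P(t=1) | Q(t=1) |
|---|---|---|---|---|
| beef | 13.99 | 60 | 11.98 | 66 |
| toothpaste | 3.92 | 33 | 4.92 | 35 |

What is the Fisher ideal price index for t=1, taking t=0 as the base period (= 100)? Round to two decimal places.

90.87

Laspeyres component (base-period weights):
ΣP(t=1)Q(t=0) = 11.98×60 + 4.92×33 = 718.8 + 162.36 = 881.16
ΣP(t=0)Q(t=0) = 13.99×60 + 3.92×33 = 839.4 + 129.36 = 968.76
L = 881.16 / 968.76 × 100 = 90.9575
Paasche component (current-period weights):
ΣP(t=1)Q(t=1) = 11.98×66 + 4.92×35 = 790.68 + 172.2 = 962.88
ΣP(t=0)Q(t=1) = 13.99×66 + 3.92×35 = 923.34 + 137.2 = 1060.54
P = 962.88 / 1060.54 × 100 = 90.7915
Fisher = √(L × P) = √(90.9575 × 90.7915) = 90.8745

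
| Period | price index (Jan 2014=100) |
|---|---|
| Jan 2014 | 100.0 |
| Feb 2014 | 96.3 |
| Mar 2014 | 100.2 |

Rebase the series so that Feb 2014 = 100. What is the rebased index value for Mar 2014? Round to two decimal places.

104.05

Rebased(Mar 2014) = 100.2 / 96.3 × 100 = 104.0498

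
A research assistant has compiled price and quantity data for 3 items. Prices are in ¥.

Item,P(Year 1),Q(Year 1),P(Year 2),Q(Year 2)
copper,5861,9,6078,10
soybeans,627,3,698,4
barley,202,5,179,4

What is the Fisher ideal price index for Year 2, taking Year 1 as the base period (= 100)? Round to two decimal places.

103.75

Laspeyres component (base-period weights):
ΣP(Year 2)Q(Year 1) = 6078×9 + 698×3 + 179×5 = 54702 + 2094 + 895 = 57691
ΣP(Year 1)Q(Year 1) = 5861×9 + 627×3 + 202×5 = 52749 + 1881 + 1010 = 55640
L = 57691 / 55640 × 100 = 103.6862
Paasche component (current-period weights):
ΣP(Year 2)Q(Year 2) = 6078×10 + 698×4 + 179×4 = 60780 + 2792 + 716 = 64288
ΣP(Year 1)Q(Year 2) = 5861×10 + 627×4 + 202×4 = 58610 + 2508 + 808 = 61926
P = 64288 / 61926 × 100 = 103.8142
Fisher = √(L × P) = √(103.6862 × 103.8142) = 103.7502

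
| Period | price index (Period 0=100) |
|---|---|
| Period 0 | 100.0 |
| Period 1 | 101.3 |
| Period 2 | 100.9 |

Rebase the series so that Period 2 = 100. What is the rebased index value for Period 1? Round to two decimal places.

100.40

Rebased(Period 1) = 101.3 / 100.9 × 100 = 100.3964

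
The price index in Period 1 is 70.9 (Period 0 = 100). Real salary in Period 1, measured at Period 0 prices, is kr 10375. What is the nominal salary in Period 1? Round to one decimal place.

Nominal = Real × (Index/100) = 10375 × (70.9/100)
        = 10375 × 0.709 = 7355.8750

7355.9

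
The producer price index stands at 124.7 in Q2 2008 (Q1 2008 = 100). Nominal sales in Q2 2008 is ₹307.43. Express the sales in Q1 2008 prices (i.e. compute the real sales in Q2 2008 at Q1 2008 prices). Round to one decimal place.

Real = Nominal ÷ (Index/100) = 307.43 ÷ (124.7/100)
     = 307.43 ÷ 1.247 = 246.5357

246.5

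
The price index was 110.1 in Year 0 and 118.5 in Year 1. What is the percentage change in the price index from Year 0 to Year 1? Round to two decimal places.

Change = (118.5 − 110.1) / 110.1 × 100
       = 8.4 / 110.1 × 100 = 7.6294%

7.63%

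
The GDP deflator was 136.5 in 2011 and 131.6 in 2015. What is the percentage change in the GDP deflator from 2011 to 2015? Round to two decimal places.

-3.59%

Change = (131.6 − 136.5) / 136.5 × 100
       = -4.9 / 136.5 × 100 = -3.5897%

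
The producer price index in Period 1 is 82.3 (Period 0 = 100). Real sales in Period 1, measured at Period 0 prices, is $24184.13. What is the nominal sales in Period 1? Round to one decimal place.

Nominal = Real × (Index/100) = 24184.13 × (82.3/100)
        = 24184.13 × 0.823 = 19903.5390

19903.5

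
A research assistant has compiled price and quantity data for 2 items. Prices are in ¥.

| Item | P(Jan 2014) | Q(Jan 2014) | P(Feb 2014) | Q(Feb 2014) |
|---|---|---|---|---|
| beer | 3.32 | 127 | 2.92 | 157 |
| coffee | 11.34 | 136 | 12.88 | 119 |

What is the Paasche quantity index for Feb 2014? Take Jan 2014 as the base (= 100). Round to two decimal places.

Paasche quantity index uses current-period prices as weights.
ΣP(Feb 2014)·Q(Feb 2014) = 2.92×157 + 12.88×119 = 458.44 + 1532.72 = 1991.16
ΣP(Feb 2014)·Q(Jan 2014) = 2.92×127 + 12.88×136 = 370.84 + 1751.68 = 2122.52
Index = 1991.16 / 2122.52 × 100 = 93.8111

93.81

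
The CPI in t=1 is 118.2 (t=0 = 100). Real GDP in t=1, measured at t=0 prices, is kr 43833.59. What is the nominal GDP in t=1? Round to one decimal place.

51811.3

Nominal = Real × (Index/100) = 43833.59 × (118.2/100)
        = 43833.59 × 1.182 = 51811.3034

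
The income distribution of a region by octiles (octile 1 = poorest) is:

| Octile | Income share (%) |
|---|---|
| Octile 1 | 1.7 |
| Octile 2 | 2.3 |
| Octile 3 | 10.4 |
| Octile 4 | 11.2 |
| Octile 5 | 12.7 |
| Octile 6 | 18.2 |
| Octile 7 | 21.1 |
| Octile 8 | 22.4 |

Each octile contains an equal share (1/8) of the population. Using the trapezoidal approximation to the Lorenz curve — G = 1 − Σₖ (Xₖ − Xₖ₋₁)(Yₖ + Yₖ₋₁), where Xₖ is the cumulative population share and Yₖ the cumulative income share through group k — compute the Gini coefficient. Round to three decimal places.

Cumulative income shares Yₖ: 0.0170, 0.0400, 0.1440, 0.2560, 0.3830, 0.5650, 0.7760, 1.0000
Σ (Xₖ−Xₖ₋₁)(Yₖ+Yₖ₋₁) = (1/8)(0.0170+0.0000) + (1/8)(0.0400+0.0170) + (1/8)(0.1440+0.0400) + (1/8)(0.2560+0.1440) + (1/8)(0.3830+0.2560) + (1/8)(0.5650+0.3830) + (1/8)(0.7760+0.5650) + (1/8)(1.0000+0.7760)
  = 0.0021 + 0.0071 + 0.0230 + 0.0500 + 0.0799 + 0.1185 + 0.1676 + 0.2220 = 0.6703
G = 1 − 0.6703 = 0.3297

0.330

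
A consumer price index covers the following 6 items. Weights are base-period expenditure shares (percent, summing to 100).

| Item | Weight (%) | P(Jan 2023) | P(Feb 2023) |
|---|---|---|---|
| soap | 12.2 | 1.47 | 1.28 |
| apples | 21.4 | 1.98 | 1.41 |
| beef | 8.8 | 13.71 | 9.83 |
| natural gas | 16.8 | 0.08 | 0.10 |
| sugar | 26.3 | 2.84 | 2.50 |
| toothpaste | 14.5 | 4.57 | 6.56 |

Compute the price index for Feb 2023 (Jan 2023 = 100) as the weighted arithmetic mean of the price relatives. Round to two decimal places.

97.14

soap: 12.2 × (1.28/1.47) = 12.2 × 0.870748 = 10.6231
apples: 21.4 × (1.41/1.98) = 21.4 × 0.712121 = 15.2394
beef: 8.8 × (9.83/13.71) = 8.8 × 0.716995 = 6.3096
natural gas: 16.8 × (0.10/0.08) = 16.8 × 1.250000 = 21.0000
sugar: 26.3 × (2.50/2.84) = 26.3 × 0.880282 = 23.1514
toothpaste: 14.5 × (6.56/4.57) = 14.5 × 1.435449 = 20.8140
Index = Σ wᵢ·(p₁ᵢ/p₀ᵢ) = 10.6231 + 15.2394 + 6.3096 + 21.0000 + 23.1514 + 20.8140 = 97.1375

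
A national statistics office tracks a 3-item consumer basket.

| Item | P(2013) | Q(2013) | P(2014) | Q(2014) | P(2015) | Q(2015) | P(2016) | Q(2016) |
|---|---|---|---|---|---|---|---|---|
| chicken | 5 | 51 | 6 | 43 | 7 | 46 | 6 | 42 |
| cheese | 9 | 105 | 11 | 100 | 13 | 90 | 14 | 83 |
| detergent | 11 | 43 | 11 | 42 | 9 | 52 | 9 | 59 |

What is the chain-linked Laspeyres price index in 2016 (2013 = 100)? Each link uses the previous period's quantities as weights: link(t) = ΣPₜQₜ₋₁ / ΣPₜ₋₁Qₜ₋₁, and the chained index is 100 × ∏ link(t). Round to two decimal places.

128.52

Link 2013→2014:
ΣP(2014)Q(2013) = 6×51 + 11×105 + 11×43 = 306 + 1155 + 473 = 1934
ΣP(2013)Q(2013) = 5×51 + 9×105 + 11×43 = 255 + 945 + 473 = 1673
link = 1934/1673 = 1.156007
Link 2014→2015:
ΣP(2015)Q(2014) = 7×43 + 13×100 + 9×42 = 301 + 1300 + 378 = 1979
ΣP(2014)Q(2014) = 6×43 + 11×100 + 11×42 = 258 + 1100 + 462 = 1820
link = 1979/1820 = 1.087363
Link 2015→2016:
ΣP(2016)Q(2015) = 6×46 + 14×90 + 9×52 = 276 + 1260 + 468 = 2004
ΣP(2015)Q(2015) = 7×46 + 13×90 + 9×52 = 322 + 1170 + 468 = 1960
link = 2004/1960 = 1.022449
Chained index = 100 × 1.156007 × 1.087363 × 1.022449 = 128.5217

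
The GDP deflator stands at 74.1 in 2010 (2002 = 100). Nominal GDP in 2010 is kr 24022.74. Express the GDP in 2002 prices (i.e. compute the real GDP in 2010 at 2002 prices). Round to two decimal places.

32419.35

Real = Nominal ÷ (Index/100) = 24022.74 ÷ (74.1/100)
     = 24022.74 ÷ 0.741 = 32419.3522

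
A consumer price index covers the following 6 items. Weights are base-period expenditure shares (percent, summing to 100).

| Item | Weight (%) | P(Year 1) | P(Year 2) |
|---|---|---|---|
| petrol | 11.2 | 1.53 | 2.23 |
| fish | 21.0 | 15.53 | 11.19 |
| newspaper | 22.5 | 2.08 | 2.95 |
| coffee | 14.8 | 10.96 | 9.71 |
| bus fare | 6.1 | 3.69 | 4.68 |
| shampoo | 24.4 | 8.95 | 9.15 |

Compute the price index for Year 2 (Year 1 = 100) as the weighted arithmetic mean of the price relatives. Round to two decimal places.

109.16

petrol: 11.2 × (2.23/1.53) = 11.2 × 1.457516 = 16.3242
fish: 21.0 × (11.19/15.53) = 21.0 × 0.720541 = 15.1314
newspaper: 22.5 × (2.95/2.08) = 22.5 × 1.418269 = 31.9111
coffee: 14.8 × (9.71/10.96) = 14.8 × 0.885949 = 13.1120
bus fare: 6.1 × (4.68/3.69) = 6.1 × 1.268293 = 7.7366
shampoo: 24.4 × (9.15/8.95) = 24.4 × 1.022346 = 24.9453
Index = Σ wᵢ·(p₁ᵢ/p₀ᵢ) = 16.3242 + 15.1314 + 31.9111 + 13.1120 + 7.7366 + 24.9453 = 109.1605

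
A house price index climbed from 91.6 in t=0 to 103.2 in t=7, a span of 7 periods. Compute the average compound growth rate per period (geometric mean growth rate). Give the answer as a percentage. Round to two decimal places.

1.72%

Growth factor = (103.2/91.6)^(1/7) = (1.126638)^(1/7) = 1.017180
Growth rate = 1.017180 − 1 = 0.017180 = 1.7180%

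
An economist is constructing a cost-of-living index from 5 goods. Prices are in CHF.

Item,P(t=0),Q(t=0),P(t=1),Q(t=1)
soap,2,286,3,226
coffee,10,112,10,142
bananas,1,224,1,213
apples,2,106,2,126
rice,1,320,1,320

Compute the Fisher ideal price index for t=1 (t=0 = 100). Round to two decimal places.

Laspeyres component (base-period weights):
ΣP(t=1)Q(t=0) = 3×286 + 10×112 + 1×224 + 2×106 + 1×320 = 858 + 1120 + 224 + 212 + 320 = 2734
ΣP(t=0)Q(t=0) = 2×286 + 10×112 + 1×224 + 2×106 + 1×320 = 572 + 1120 + 224 + 212 + 320 = 2448
L = 2734 / 2448 × 100 = 111.6830
Paasche component (current-period weights):
ΣP(t=1)Q(t=1) = 3×226 + 10×142 + 1×213 + 2×126 + 1×320 = 678 + 1420 + 213 + 252 + 320 = 2883
ΣP(t=0)Q(t=1) = 2×226 + 10×142 + 1×213 + 2×126 + 1×320 = 452 + 1420 + 213 + 252 + 320 = 2657
P = 2883 / 2657 × 100 = 108.5058
Fisher = √(L × P) = √(111.6830 × 108.5058) = 110.0830

110.08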